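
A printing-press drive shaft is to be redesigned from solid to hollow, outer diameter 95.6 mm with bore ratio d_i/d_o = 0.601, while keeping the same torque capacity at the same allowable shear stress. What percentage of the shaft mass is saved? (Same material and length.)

Equal τ_max and T ⇒ the solid shaft needs d_s³ = d_o³(1−k⁴), so d_s = 95.6·(1−0.601⁴)^(1/3) = 91.25 mm.
Area ratio A_h/A_s = d_o²(1−k²)/d_s² = (1−k²)/(1−k⁴)^(2/3) = 0.7012.
Mass saving = 1 − 0.7012 = 29.9 %.

29.9 %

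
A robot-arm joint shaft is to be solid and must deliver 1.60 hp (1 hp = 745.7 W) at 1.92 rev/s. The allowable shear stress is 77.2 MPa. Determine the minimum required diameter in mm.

ω = 2π·1.92 = 12.06 rad/s, so T = P/ω = 1.60×745.7 / 12.06 = 98.90 N·m.
For a solid shaft τ_max = 16T/(πd³), so d = (16T/(π τ_allow))^(1/3) = (16·98.90/(π·7.72×10^7))^(1/3) = 0.01869 m.

18.7 mm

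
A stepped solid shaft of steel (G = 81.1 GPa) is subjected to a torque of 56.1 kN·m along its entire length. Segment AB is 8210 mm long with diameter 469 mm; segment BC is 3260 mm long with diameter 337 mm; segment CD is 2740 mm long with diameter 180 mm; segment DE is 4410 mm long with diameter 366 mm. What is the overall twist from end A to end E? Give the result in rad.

J_AB = π(0.469)⁴/32 = 4.75×10^-3 m⁴; J_BC = π(0.337)⁴/32 = 1.27×10^-3 m⁴; J_CD = π(0.180)⁴/32 = 1.03×10^-4 m⁴; J_DE = π(0.366)⁴/32 = 1.76×10^-3 m⁴.
θ = (T/G)·Σ L_i/J_i = (56100/81.1×10⁹)·(8.21/4.75×10^-3 + 3.26/1.27×10^-3 + 2.74/1.03×10^-4 + 4.41/1.76×10^-3) = 0.02310 rad.

0.0231 rad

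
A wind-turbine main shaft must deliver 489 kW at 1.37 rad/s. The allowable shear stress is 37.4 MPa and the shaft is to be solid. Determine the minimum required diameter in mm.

365 mm

ω = 1.37 rad/s, so T = P/ω = 489×10³ / 1.370 = 356900 N·m.
For a solid shaft τ_max = 16T/(πd³), so d = (16T/(π τ_allow))^(1/3) = (16·356900/(π·3.74×10^7))^(1/3) = 0.3649 m.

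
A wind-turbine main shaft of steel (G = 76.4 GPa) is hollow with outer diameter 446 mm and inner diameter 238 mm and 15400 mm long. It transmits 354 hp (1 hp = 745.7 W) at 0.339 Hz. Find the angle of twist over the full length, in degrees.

0.401°

ω = 2π·0.339 = 2.130 rad/s, so T = P/ω = 354×745.7 / 2.130 = 123900 N·m.
J = π(d_o⁴ − d_i⁴)/32 = π(0.446⁴ − 0.238⁴)/32 = 3.570×10^-3 m⁴.
θ = T·L/(G·J) = 123900 × 15.4 / (76.4×10⁹ × 3.570×10^-3) = 6.998×10^-3 rad.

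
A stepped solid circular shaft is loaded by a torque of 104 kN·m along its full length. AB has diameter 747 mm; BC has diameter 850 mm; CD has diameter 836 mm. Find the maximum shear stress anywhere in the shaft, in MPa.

1.27 MPa

Under the same torque, τ_max = 16T/(πd³) is largest where d is smallest — segment AB (d = 747 mm).
τ_max = 16·104000/(π·(0.747)³) = 1.271×10^6 Pa.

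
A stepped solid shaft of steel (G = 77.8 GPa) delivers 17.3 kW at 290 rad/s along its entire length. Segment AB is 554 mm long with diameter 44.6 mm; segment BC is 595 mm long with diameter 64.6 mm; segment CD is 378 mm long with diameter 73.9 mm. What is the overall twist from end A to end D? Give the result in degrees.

0.0836°

ω = 290 rad/s, so T = P/ω = 17.3×10³ / 290.0 = 59.66 N·m.
J_AB = π(0.0446)⁴/32 = 3.88×10^-7 m⁴; J_BC = π(0.0646)⁴/32 = 1.71×10^-6 m⁴; J_CD = π(0.0739)⁴/32 = 2.93×10^-6 m⁴.
θ = (T/G)·Σ L_i/J_i = (59.66/77.8×10⁹)·(0.554/3.88×10^-7 + 0.595/1.71×10^-6 + 0.378/2.93×10^-6) = 1.459×10^-3 rad.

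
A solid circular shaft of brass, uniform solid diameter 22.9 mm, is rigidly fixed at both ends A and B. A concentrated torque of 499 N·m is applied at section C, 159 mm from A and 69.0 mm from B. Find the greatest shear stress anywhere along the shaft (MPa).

148 MPa

With uniform GJ and both ends fixed, compatibility θ_AC = θ_CB gives T_A·a = T_B·b, together with T_A + T_B = T₀.
T_A = T₀·b/(a+b) = 499.0·69.0/228.0 = 151.0 N·m; T_B = 348.0 N·m.
τ in each portion: τ_AC = 6.40×10^7 Pa, τ_CB = 1.48×10^8 Pa; maximum is in CB.
τ_max = T_CB·r/J = 348.0·0.0115/2.70×10^-8 = 1.476×10^8 Pa.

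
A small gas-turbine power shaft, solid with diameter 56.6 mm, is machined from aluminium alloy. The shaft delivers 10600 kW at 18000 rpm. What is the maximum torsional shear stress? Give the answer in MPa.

ω = 2π·18000/60 = 1885 rad/s, so T = P/ω = 10600×10³ / 1885 = 5623 N·m.
J = πd⁴/32 = π(0.0566)⁴/32 = 1.008×10^-6 m⁴.
τ_max = T·r/J = 5623 × 0.0283 / 1.008×10^-6 = 1.580×10^8 Pa.

158 MPa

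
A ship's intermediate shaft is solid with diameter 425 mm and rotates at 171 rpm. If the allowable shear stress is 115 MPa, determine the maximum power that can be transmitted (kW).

J = πd⁴/32 = π(0.425)⁴/32 = 3.203×10^-3 m⁴.
T_max = τ_allow·J/r = 1.15×10^8 × 3.203×10^-3 / 0.212 = 1.733e6 N·m.
ω = 2π·171/60 = 17.91 rad/s, so P_max = T_max·ω = 3.104×10^7 W.

31000 kW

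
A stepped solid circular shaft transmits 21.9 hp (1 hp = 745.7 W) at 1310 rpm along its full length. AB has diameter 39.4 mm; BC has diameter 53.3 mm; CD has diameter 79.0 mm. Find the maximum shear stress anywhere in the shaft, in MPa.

ω = 2π·1310/60 = 137.2 rad/s, so T = P/ω = 21.9×745.7 / 137.2 = 119.0 N·m.
Under the same torque, τ_max = 16T/(πd³) is largest where d is smallest — segment AB (d = 39.4 mm).
τ_max = 16·119.0/(π·(0.0394)³) = 9.913×10^6 Pa.

9.91 MPa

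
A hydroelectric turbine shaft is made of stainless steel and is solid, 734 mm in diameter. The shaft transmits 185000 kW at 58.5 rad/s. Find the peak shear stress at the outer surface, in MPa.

ω = 58.5 rad/s, so T = P/ω = 185000×10³ / 58.50 = 3.162e6 N·m.
J = πd⁴/32 = π(0.734)⁴/32 = 0.02850 m⁴.
τ_max = T·r/J = 3.162e6 × 0.367 / 0.02850 = 4.073×10^7 Pa.

40.7 MPa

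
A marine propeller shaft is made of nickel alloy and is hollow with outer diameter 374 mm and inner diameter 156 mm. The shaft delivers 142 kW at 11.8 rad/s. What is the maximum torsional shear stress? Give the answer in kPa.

ω = 11.8 rad/s, so T = P/ω = 142×10³ / 11.80 = 12030 N·m.
J = π(d_o⁴ − d_i⁴)/32 = π(0.374⁴ − 0.156⁴)/32 = 1.863×10^-3 m⁴.
τ_max = T·r/J = 12030 × 0.187 / 1.863×10^-3 = 1.208×10^6 Pa.

1210 kPa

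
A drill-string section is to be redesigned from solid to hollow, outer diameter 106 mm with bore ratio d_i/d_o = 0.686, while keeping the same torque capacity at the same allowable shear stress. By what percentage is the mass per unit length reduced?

37.4 %

Equal τ_max and T ⇒ the solid shaft needs d_s³ = d_o³(1−k⁴), so d_s = 106·(1−0.686⁴)^(1/3) = 97.51 mm.
Area ratio A_h/A_s = d_o²(1−k²)/d_s² = (1−k²)/(1−k⁴)^(2/3) = 0.6256.
Mass saving = 1 − 0.6256 = 37.4 %.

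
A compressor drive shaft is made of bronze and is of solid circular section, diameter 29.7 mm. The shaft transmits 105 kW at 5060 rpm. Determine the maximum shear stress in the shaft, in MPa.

38.5 MPa

ω = 2π·5060/60 = 529.9 rad/s, so T = P/ω = 105×10³ / 529.9 = 198.2 N·m.
J = πd⁴/32 = π(0.0297)⁴/32 = 7.639×10^-8 m⁴.
τ_max = T·r/J = 198.2 × 0.0149 / 7.639×10^-8 = 3.852×10^7 Pa.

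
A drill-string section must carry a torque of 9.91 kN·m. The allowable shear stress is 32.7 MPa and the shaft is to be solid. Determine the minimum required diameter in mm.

For a solid shaft τ_max = 16T/(πd³), so d = (16T/(π τ_allow))^(1/3) = (16·9910/(π·3.27×10^7))^(1/3) = 0.1156 m.

116 mm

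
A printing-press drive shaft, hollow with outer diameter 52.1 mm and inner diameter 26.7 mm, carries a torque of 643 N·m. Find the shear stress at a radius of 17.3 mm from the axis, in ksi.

2.40 ksi

J = π(d_o⁴ − d_i⁴)/32 = π(0.0521⁴ − 0.0267⁴)/32 = 6.735×10^-7 m⁴.
Shear stress varies linearly with radius: τ = T·r/J = 643.0 × 0.0173 / 6.735×10^-7 = 1.652×10^7 Pa.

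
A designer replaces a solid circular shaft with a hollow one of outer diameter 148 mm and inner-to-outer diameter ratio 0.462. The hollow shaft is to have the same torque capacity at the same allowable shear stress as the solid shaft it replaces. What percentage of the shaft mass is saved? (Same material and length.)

18.9 %

Equal τ_max and T ⇒ the solid shaft needs d_s³ = d_o³(1−k⁴), so d_s = 148·(1−0.462⁴)^(1/3) = 145.7 mm.
Area ratio A_h/A_s = d_o²(1−k²)/d_s² = (1−k²)/(1−k⁴)^(2/3) = 0.8114.
Mass saving = 1 − 0.8114 = 18.9 %.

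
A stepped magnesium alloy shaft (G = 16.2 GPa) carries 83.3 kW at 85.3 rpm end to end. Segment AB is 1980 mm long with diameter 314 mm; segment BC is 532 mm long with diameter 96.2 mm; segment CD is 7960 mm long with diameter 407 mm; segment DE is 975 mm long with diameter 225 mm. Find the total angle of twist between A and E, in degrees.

ω = 2π·85.3/60 = 8.933 rad/s, so T = P/ω = 83.3×10³ / 8.933 = 9325 N·m.
J_AB = π(0.314)⁴/32 = 9.54×10^-4 m⁴; J_BC = π(0.0962)⁴/32 = 8.41×10^-6 m⁴; J_CD = π(0.407)⁴/32 = 2.69×10^-3 m⁴; J_DE = π(0.225)⁴/32 = 2.52×10^-4 m⁴.
θ = (T/G)·Σ L_i/J_i = (9325/16.2×10⁹)·(1.98/9.54×10^-4 + 0.532/8.41×10^-6 + 7.96/2.69×10^-3 + 0.975/2.52×10^-4) = 0.04155 rad.

2.38°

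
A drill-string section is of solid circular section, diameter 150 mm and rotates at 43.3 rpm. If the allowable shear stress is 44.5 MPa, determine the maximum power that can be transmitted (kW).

J = πd⁴/32 = π(0.150)⁴/32 = 4.970×10^-5 m⁴.
T_max = τ_allow·J/r = 4.45×10^7 × 4.970×10^-5 / 0.0750 = 29490 N·m.
ω = 2π·43.3/60 = 4.534 rad/s, so P_max = T_max·ω = 1.337×10^5 W.

134 kW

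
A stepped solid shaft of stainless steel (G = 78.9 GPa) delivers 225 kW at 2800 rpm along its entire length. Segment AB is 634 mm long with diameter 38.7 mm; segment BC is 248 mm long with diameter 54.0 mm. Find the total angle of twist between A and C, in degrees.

ω = 2π·2800/60 = 293.2 rad/s, so T = P/ω = 225×10³ / 293.2 = 767.4 N·m.
J_AB = π(0.0387)⁴/32 = 2.20×10^-7 m⁴; J_BC = π(0.0540)⁴/32 = 8.35×10^-7 m⁴.
θ = (T/G)·Σ L_i/J_i = (767.4/78.9×10⁹)·(0.634/2.20×10^-7 + 0.248/8.35×10^-7) = 0.03089 rad.

1.77°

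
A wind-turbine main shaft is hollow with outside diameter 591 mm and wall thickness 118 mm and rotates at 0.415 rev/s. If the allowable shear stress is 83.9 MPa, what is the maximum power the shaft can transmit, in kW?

7710 kW

J = π(d_o⁴ − d_i⁴)/32 = π(0.591⁴ − 0.355⁴)/32 = 0.01042 m⁴.
T_max = τ_allow·J/r = 8.39×10^7 × 0.01042 / 0.295 = 2.958e6 N·m.
ω = 2π·0.415 = 2.608 rad/s, so P_max = T_max·ω = 7.713×10^6 W.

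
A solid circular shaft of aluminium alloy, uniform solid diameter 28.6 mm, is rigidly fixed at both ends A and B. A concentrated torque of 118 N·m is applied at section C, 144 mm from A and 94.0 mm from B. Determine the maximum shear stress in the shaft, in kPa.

15500 kPa

With uniform GJ and both ends fixed, compatibility θ_AC = θ_CB gives T_A·a = T_B·b, together with T_A + T_B = T₀.
T_A = T₀·b/(a+b) = 118.0·94.0/238.0 = 46.61 N·m; T_B = 71.39 N·m.
τ in each portion: τ_AC = 1.01×10^7 Pa, τ_CB = 1.55×10^7 Pa; maximum is in CB.
τ_max = T_CB·r/J = 71.39·0.0143/6.57×10^-8 = 1.554×10^7 Pa.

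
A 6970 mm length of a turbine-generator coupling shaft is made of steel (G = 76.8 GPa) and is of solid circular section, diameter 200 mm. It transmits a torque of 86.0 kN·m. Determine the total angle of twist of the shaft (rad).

J = πd⁴/32 = π(0.200)⁴/32 = 1.571×10^-4 m⁴.
θ = T·L/(G·J) = 86000 × 6.97 / (76.8×10⁹ × 1.571×10^-4) = 0.04969 rad.

0.0497 rad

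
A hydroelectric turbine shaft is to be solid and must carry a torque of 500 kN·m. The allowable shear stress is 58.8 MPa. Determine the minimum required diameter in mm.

351 mm

For a solid shaft τ_max = 16T/(πd³), so d = (16T/(π τ_allow))^(1/3) = (16·500000/(π·5.88×10^7))^(1/3) = 0.3512 m.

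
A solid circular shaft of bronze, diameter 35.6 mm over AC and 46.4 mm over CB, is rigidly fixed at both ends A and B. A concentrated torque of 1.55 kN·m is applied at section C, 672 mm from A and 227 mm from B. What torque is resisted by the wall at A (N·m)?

162 N·m

Compatibility: T_A·a/J_AC = T_B·b/J_CB with T_A + T_B = T₀.
J_AC = 1.58×10^-7 m⁴, J_CB = 4.55×10^-7 m⁴, so T_A = T₀·(J_AC/a)/((J_AC/a)+(J_CB/b)) = 162.4 N·m, T_B = 1388 N·m.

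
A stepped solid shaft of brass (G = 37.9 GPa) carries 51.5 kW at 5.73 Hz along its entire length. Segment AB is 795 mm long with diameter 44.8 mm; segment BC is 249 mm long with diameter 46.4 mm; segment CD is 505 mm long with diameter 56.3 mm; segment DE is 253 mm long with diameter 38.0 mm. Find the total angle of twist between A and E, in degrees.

9.31°

ω = 2π·5.73 = 36.00 rad/s, so T = P/ω = 51.5×10³ / 36.00 = 1430 N·m.
J_AB = π(0.0448)⁴/32 = 3.95×10^-7 m⁴; J_BC = π(0.0464)⁴/32 = 4.55×10^-7 m⁴; J_CD = π(0.0563)⁴/32 = 9.86×10^-7 m⁴; J_DE = π(0.0380)⁴/32 = 2.05×10^-7 m⁴.
θ = (T/G)·Σ L_i/J_i = (1430/37.9×10⁹)·(0.795/3.95×10^-7 + 0.249/4.55×10^-7 + 0.505/9.86×10^-7 + 0.253/2.05×10^-7) = 0.1625 rad.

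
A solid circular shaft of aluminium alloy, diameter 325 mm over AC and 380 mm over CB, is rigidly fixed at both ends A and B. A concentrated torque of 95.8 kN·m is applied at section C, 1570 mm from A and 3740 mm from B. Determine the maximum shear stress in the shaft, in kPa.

Compatibility: T_A·a/J_AC = T_B·b/J_CB with T_A + T_B = T₀.
J_AC = 1.10×10^-3 m⁴, J_CB = 2.05×10^-3 m⁴, so T_A = T₀·(J_AC/a)/((J_AC/a)+(J_CB/b)) = 53680 N·m, T_B = 42120 N·m.
τ in each portion: τ_AC = 7.96×10^6 Pa, τ_CB = 3.91×10^6 Pa; maximum is in AC.
τ_max = T_AC·r/J = 53680·0.163/1.10×10^-3 = 7.964×10^6 Pa.

7960 kPa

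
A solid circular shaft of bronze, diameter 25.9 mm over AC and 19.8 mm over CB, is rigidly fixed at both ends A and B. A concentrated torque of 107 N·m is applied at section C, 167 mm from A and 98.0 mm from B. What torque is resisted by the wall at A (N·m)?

Compatibility: T_A·a/J_AC = T_B·b/J_CB with T_A + T_B = T₀.
J_AC = 4.42×10^-8 m⁴, J_CB = 1.51×10^-8 m⁴, so T_A = T₀·(J_AC/a)/((J_AC/a)+(J_CB/b)) = 67.63 N·m, T_B = 39.37 N·m.

67.6 N·m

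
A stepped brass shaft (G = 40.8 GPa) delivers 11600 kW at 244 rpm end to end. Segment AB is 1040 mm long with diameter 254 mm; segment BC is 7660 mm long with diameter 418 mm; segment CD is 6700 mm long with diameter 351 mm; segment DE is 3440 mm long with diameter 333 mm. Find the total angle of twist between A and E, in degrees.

7.94°

ω = 2π·244/60 = 25.55 rad/s, so T = P/ω = 11600×10³ / 25.55 = 454000 N·m.
J_AB = π(0.254)⁴/32 = 4.09×10^-4 m⁴; J_BC = π(0.418)⁴/32 = 3.00×10^-3 m⁴; J_CD = π(0.351)⁴/32 = 1.49×10^-3 m⁴; J_DE = π(0.333)⁴/32 = 1.21×10^-3 m⁴.
θ = (T/G)·Σ L_i/J_i = (454000/40.8×10⁹)·(1.04/4.09×10^-4 + 7.66/3.00×10^-3 + 6.70/1.49×10^-3 + 3.44/1.21×10^-3) = 0.1385 rad.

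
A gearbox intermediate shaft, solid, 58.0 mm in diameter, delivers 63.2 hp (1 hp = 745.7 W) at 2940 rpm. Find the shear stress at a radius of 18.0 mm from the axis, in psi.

360 psi

ω = 2π·2940/60 = 307.9 rad/s, so T = P/ω = 63.2×745.7 / 307.9 = 153.1 N·m.
J = πd⁴/32 = π(0.0580)⁴/32 = 1.111×10^-6 m⁴.
Shear stress varies linearly with radius: τ = T·r/J = 153.1 × 0.0180 / 1.111×10^-6 = 2.480×10^6 Pa.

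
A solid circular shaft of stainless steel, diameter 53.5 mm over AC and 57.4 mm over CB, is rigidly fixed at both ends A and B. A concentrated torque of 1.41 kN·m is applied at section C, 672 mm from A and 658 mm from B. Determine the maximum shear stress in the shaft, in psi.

3170 psi

Compatibility: T_A·a/J_AC = T_B·b/J_CB with T_A + T_B = T₀.
J_AC = 8.04×10^-7 m⁴, J_CB = 1.07×10^-6 m⁴, so T_A = T₀·(J_AC/a)/((J_AC/a)+(J_CB/b)) = 599.2 N·m, T_B = 810.8 N·m.
τ in each portion: τ_AC = 1.99×10^7 Pa, τ_CB = 2.18×10^7 Pa; maximum is in CB.
τ_max = T_CB·r/J = 810.8·0.0287/1.07×10^-6 = 2.184×10^7 Pa.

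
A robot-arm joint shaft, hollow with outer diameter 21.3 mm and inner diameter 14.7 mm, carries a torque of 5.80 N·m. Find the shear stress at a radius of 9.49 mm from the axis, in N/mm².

J = π(d_o⁴ − d_i⁴)/32 = π(0.0213⁴ − 0.0147⁴)/32 = 1.562×10^-8 m⁴.
Shear stress varies linearly with radius: τ = T·r/J = 5.800 × 0.00949 / 1.562×10^-8 = 3.523×10^6 Pa.

3.52 N/mm²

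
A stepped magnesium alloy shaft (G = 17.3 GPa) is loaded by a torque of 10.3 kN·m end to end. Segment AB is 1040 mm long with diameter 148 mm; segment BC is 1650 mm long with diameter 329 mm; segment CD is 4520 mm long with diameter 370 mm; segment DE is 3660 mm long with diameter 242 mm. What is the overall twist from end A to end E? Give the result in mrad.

J_AB = π(0.148)⁴/32 = 4.71×10^-5 m⁴; J_BC = π(0.329)⁴/32 = 1.15×10^-3 m⁴; J_CD = π(0.370)⁴/32 = 1.84×10^-3 m⁴; J_DE = π(0.242)⁴/32 = 3.37×10^-4 m⁴.
θ = (T/G)·Σ L_i/J_i = (10300/17.3×10⁹)·(1.04/4.71×10^-5 + 1.65/1.15×10^-3 + 4.52/1.84×10^-3 + 3.66/3.37×10^-4) = 0.02193 rad.

21.9 mrad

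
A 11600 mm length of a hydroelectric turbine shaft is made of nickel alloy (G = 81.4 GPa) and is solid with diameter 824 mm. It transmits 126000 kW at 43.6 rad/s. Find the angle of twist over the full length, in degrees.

0.521°

ω = 43.6 rad/s, so T = P/ω = 126000×10³ / 43.60 = 2.890e6 N·m.
J = πd⁴/32 = π(0.824)⁴/32 = 0.04526 m⁴.
θ = T·L/(G·J) = 2.890e6 × 11.6 / (81.4×10⁹ × 0.04526) = 9.099×10^-3 rad.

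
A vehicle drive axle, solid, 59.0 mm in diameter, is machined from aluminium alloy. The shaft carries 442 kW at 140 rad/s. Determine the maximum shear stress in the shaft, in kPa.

ω = 140 rad/s, so T = P/ω = 442×10³ / 140.0 = 3157 N·m.
J = πd⁴/32 = π(0.0590)⁴/32 = 1.190×10^-6 m⁴.
τ_max = T·r/J = 3157 × 0.0295 / 1.190×10^-6 = 7.829×10^7 Pa.

78300 kPa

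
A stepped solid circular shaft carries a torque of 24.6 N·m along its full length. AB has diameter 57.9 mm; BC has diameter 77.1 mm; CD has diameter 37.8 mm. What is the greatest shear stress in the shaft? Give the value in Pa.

2.32e6 Pa

Under the same torque, τ_max = 16T/(πd³) is largest where d is smallest — segment CD (d = 37.8 mm).
τ_max = 16·24.60/(π·(0.0378)³) = 2.320×10^6 Pa.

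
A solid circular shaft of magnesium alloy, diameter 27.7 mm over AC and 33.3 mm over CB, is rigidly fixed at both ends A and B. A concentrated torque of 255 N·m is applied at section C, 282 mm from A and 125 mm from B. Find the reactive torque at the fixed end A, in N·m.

Compatibility: T_A·a/J_AC = T_B·b/J_CB with T_A + T_B = T₀.
J_AC = 5.78×10^-8 m⁴, J_CB = 1.21×10^-7 m⁴, so T_A = T₀·(J_AC/a)/((J_AC/a)+(J_CB/b)) = 44.64 N·m, T_B = 210.4 N·m.

44.6 N·m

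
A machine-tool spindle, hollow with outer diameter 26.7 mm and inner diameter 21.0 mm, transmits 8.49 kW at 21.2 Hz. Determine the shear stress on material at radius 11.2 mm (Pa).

2.32e7 Pa

ω = 2π·21.2 = 133.2 rad/s, so T = P/ω = 8.49×10³ / 133.2 = 63.74 N·m.
J = π(d_o⁴ − d_i⁴)/32 = π(0.0267⁴ − 0.0210⁴)/32 = 3.080×10^-8 m⁴.
Shear stress varies linearly with radius: τ = T·r/J = 63.74 × 0.0112 / 3.080×10^-8 = 2.318×10^7 Pa.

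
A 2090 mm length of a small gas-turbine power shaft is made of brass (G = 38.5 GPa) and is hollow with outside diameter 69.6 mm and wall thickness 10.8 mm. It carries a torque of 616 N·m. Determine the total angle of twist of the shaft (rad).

J = π(d_o⁴ − d_i⁴)/32 = π(0.0696⁴ − 0.0480⁴)/32 = 1.783×10^-6 m⁴.
θ = T·L/(G·J) = 616.0 × 2.09 / (38.5×10⁹ × 1.783×10^-6) = 0.01876 rad.

0.0188 rad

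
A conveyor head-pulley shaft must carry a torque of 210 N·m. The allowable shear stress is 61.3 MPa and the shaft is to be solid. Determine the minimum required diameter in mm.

25.9 mm

For a solid shaft τ_max = 16T/(πd³), so d = (16T/(π τ_allow))^(1/3) = (16·210.0/(π·6.13×10^7))^(1/3) = 0.02594 m.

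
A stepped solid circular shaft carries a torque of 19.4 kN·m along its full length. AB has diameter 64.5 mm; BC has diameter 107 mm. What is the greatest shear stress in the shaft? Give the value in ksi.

53.4 ksi

Under the same torque, τ_max = 16T/(πd³) is largest where d is smallest — segment AB (d = 64.5 mm).
τ_max = 16·19400/(π·(0.0645)³) = 3.682×10^8 Pa.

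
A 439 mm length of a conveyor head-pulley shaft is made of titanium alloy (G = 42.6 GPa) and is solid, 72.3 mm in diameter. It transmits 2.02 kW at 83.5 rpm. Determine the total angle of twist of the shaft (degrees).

ω = 2π·83.5/60 = 8.744 rad/s, so T = P/ω = 2.02×10³ / 8.744 = 231.0 N·m.
J = πd⁴/32 = π(0.0723)⁴/32 = 2.683×10^-6 m⁴.
θ = T·L/(G·J) = 231.0 × 0.439 / (42.6×10⁹ × 2.683×10^-6) = 8.874×10^-4 rad.

0.0508°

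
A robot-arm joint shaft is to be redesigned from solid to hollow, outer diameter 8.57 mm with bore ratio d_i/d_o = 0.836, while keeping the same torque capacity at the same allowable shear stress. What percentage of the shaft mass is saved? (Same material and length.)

52.9 %

Equal τ_max and T ⇒ the solid shaft needs d_s³ = d_o³(1−k⁴), so d_s = 8.57·(1−0.836⁴)^(1/3) = 6.854 mm.
Area ratio A_h/A_s = d_o²(1−k²)/d_s² = (1−k²)/(1−k⁴)^(2/3) = 0.4708.
Mass saving = 1 − 0.4708 = 52.9 %.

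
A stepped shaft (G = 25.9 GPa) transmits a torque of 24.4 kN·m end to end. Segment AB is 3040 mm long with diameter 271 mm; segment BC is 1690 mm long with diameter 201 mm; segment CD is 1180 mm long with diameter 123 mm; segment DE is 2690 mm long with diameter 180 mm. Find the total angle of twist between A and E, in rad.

J_AB = π(0.271)⁴/32 = 5.30×10^-4 m⁴; J_BC = π(0.201)⁴/32 = 1.60×10^-4 m⁴; J_CD = π(0.123)⁴/32 = 2.25×10^-5 m⁴; J_DE = π(0.180)⁴/32 = 1.03×10^-4 m⁴.
θ = (T/G)·Σ L_i/J_i = (24400/25.9×10⁹)·(3.04/5.30×10^-4 + 1.69/1.60×10^-4 + 1.18/2.25×10^-5 + 2.69/1.03×10^-4) = 0.08940 rad.

0.0894 rad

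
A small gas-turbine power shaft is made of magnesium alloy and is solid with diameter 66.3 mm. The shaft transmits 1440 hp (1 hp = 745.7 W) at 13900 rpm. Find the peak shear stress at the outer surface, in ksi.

ω = 2π·13900/60 = 1456 rad/s, so T = P/ω = 1440×745.7 / 1456 = 737.7 N·m.
J = πd⁴/32 = π(0.0663)⁴/32 = 1.897×10^-6 m⁴.
τ_max = T·r/J = 737.7 × 0.0331 / 1.897×10^-6 = 1.289×10^7 Pa.

1.87 ksi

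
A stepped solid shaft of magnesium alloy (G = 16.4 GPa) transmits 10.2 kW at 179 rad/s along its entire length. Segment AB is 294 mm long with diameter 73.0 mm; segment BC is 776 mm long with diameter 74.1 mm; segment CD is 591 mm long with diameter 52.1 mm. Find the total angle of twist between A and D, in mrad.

4.12 mrad

ω = 179 rad/s, so T = P/ω = 10.2×10³ / 179.0 = 56.98 N·m.
J_AB = π(0.0730)⁴/32 = 2.79×10^-6 m⁴; J_BC = π(0.0741)⁴/32 = 2.96×10^-6 m⁴; J_CD = π(0.0521)⁴/32 = 7.23×10^-7 m⁴.
θ = (T/G)·Σ L_i/J_i = (56.98/16.4×10⁹)·(0.294/2.79×10^-6 + 0.776/2.96×10^-6 + 0.591/7.23×10^-7) = 4.116×10^-3 rad.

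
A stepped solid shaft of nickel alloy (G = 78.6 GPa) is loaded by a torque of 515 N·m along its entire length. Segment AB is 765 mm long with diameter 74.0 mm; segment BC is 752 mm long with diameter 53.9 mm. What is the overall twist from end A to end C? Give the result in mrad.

7.65 mrad

J_AB = π(0.0740)⁴/32 = 2.94×10^-6 m⁴; J_BC = π(0.0539)⁴/32 = 8.29×10^-7 m⁴.
θ = (T/G)·Σ L_i/J_i = (515.0/78.6×10⁹)·(0.765/2.94×10^-6 + 0.752/8.29×10^-7) = 7.649×10^-3 rad.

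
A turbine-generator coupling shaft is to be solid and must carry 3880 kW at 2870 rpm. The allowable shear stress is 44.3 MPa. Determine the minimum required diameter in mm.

114 mm

ω = 2π·2870/60 = 300.5 rad/s, so T = P/ω = 3880×10³ / 300.5 = 12910 N·m.
For a solid shaft τ_max = 16T/(πd³), so d = (16T/(π τ_allow))^(1/3) = (16·12910/(π·4.43×10^7))^(1/3) = 0.1141 m.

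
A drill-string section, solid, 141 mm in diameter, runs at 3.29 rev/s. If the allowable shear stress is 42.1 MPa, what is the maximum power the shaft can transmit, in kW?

479 kW

J = πd⁴/32 = π(0.141)⁴/32 = 3.880×10^-5 m⁴.
T_max = τ_allow·J/r = 4.21×10^7 × 3.880×10^-5 / 0.0705 = 23170 N·m.
ω = 2π·3.29 = 20.67 rad/s, so P_max = T_max·ω = 4.790×10^5 W.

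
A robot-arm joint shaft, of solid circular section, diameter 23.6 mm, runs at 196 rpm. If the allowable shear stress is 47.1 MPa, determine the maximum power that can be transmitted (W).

2500 W

J = πd⁴/32 = π(0.0236)⁴/32 = 3.045×10^-8 m⁴.
T_max = τ_allow·J/r = 4.71×10^7 × 3.045×10^-8 / 0.0118 = 121.6 N·m.
ω = 2π·196/60 = 20.53 rad/s, so P_max = T_max·ω = 2495 W.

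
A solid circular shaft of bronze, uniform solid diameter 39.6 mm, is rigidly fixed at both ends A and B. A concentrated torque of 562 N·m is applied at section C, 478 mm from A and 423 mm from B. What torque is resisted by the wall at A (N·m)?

With uniform GJ and both ends fixed, compatibility θ_AC = θ_CB gives T_A·a = T_B·b, together with T_A + T_B = T₀.
T_A = T₀·b/(a+b) = 562.0·423/901.0 = 263.8 N·m; T_B = 298.2 N·m.

264 N·m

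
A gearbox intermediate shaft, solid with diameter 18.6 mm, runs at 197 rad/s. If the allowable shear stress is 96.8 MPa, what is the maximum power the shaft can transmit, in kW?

J = πd⁴/32 = π(0.0186)⁴/32 = 1.175×10^-8 m⁴.
T_max = τ_allow·J/r = 9.68×10^7 × 1.175×10^-8 / 0.00930 = 122.3 N·m.
ω = 197 rad/s, so P_max = T_max·ω = 2.409×10^4 W.

24.1 kW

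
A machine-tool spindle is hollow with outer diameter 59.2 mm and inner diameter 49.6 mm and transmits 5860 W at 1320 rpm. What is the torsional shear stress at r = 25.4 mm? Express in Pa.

ω = 2π·1320/60 = 138.2 rad/s, so T = P/ω = 5860 / 138.2 = 42.39 N·m.
J = π(d_o⁴ − d_i⁴)/32 = π(0.0592⁴ − 0.0496⁴)/32 = 6.116×10^-7 m⁴.
Shear stress varies linearly with radius: τ = T·r/J = 42.39 × 0.0254 / 6.116×10^-7 = 1.760×10^6 Pa.

1.76e6 Pa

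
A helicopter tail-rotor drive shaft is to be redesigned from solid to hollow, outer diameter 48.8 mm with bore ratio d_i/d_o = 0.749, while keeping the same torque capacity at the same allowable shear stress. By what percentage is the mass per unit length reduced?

43.5 %

Equal τ_max and T ⇒ the solid shaft needs d_s³ = d_o³(1−k⁴), so d_s = 48.8·(1−0.749⁴)^(1/3) = 43.02 mm.
Area ratio A_h/A_s = d_o²(1−k²)/d_s² = (1−k²)/(1−k⁴)^(2/3) = 0.5648.
Mass saving = 1 − 0.5648 = 43.5 %.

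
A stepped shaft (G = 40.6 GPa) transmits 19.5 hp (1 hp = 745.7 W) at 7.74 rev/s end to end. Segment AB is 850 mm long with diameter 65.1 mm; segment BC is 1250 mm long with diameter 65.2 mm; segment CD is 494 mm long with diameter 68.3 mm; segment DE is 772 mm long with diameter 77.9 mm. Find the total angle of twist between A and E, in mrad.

12.0 mrad

ω = 2π·7.74 = 48.63 rad/s, so T = P/ω = 19.5×745.7 / 48.63 = 299.0 N·m.
J_AB = π(0.0651)⁴/32 = 1.76×10^-6 m⁴; J_BC = π(0.0652)⁴/32 = 1.77×10^-6 m⁴; J_CD = π(0.0683)⁴/32 = 2.14×10^-6 m⁴; J_DE = π(0.0779)⁴/32 = 3.62×10^-6 m⁴.
θ = (T/G)·Σ L_i/J_i = (299.0/40.6×10⁹)·(0.850/1.76×10^-6 + 1.25/1.77×10^-6 + 0.494/2.14×10^-6 + 0.772/3.62×10^-6) = 0.01201 rad.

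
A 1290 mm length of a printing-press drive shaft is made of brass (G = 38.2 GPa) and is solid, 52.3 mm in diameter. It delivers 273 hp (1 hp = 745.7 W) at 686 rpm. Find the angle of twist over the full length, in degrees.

ω = 2π·686/60 = 71.84 rad/s, so T = P/ω = 273×745.7 / 71.84 = 2834 N·m.
J = πd⁴/32 = π(0.0523)⁴/32 = 7.345×10^-7 m⁴.
θ = T·L/(G·J) = 2834 × 1.29 / (38.2×10⁹ × 7.345×10^-7) = 0.1303 rad.

7.46°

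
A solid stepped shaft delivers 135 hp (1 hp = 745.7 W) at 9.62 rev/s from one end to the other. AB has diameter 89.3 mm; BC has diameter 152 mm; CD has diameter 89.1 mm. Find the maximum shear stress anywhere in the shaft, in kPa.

ω = 2π·9.62 = 60.44 rad/s, so T = P/ω = 135×745.7 / 60.44 = 1665 N·m.
Under the same torque, τ_max = 16T/(πd³) is largest where d is smallest — segment CD (d = 89.1 mm).
τ_max = 16·1665/(π·(0.0891)³) = 1.199×10^7 Pa.

12000 kPa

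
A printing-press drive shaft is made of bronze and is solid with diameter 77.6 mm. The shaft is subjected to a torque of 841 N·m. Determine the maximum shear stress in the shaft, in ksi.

1.33 ksi

J = πd⁴/32 = π(0.0776)⁴/32 = 3.560×10^-6 m⁴.
τ_max = T·r/J = 841.0 × 0.0388 / 3.560×10^-6 = 9.166×10^6 Pa.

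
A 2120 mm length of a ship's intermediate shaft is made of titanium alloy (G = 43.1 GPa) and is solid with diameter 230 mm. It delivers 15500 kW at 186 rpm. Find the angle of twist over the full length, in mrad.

ω = 2π·186/60 = 19.48 rad/s, so T = P/ω = 15500×10³ / 19.48 = 795800 N·m.
J = πd⁴/32 = π(0.230)⁴/32 = 2.747×10^-4 m⁴.
θ = T·L/(G·J) = 795800 × 2.12 / (43.1×10⁹ × 2.747×10^-4) = 0.1425 rad.

142 mrad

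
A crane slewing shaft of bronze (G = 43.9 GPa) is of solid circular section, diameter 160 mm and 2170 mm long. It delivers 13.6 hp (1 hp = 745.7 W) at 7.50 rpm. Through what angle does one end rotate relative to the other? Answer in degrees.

0.568°

ω = 2π·7.50/60 = 0.7854 rad/s, so T = P/ω = 13.6×745.7 / 0.7854 = 12910 N·m.
J = πd⁴/32 = π(0.160)⁴/32 = 6.434×10^-5 m⁴.
θ = T·L/(G·J) = 12910 × 2.17 / (43.9×10⁹ × 6.434×10^-5) = 9.920×10^-3 rad.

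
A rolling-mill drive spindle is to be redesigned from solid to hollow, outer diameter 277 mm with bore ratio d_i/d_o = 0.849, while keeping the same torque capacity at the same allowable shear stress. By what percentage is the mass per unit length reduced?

54.5 %

Equal τ_max and T ⇒ the solid shaft needs d_s³ = d_o³(1−k⁴), so d_s = 277·(1−0.849⁴)^(1/3) = 217.0 mm.
Area ratio A_h/A_s = d_o²(1−k²)/d_s² = (1−k²)/(1−k⁴)^(2/3) = 0.4551.
Mass saving = 1 − 0.4551 = 54.5 %.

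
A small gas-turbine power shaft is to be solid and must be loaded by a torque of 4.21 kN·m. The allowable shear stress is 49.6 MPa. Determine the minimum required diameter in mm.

75.6 mm

For a solid shaft τ_max = 16T/(πd³), so d = (16T/(π τ_allow))^(1/3) = (16·4210/(π·4.96×10^7))^(1/3) = 0.07561 m.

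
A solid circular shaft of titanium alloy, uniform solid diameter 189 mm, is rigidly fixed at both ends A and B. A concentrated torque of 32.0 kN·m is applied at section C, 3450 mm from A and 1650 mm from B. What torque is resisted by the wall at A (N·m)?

10400 N·m

With uniform GJ and both ends fixed, compatibility θ_AC = θ_CB gives T_A·a = T_B·b, together with T_A + T_B = T₀.
T_A = T₀·b/(a+b) = 32000·1650/5100 = 10350 N·m; T_B = 21650 N·m.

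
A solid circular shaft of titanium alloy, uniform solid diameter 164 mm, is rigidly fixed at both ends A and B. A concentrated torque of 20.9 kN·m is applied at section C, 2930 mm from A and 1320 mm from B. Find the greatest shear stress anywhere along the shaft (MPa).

16.6 MPa

With uniform GJ and both ends fixed, compatibility θ_AC = θ_CB gives T_A·a = T_B·b, together with T_A + T_B = T₀.
T_A = T₀·b/(a+b) = 20900·1320/4250 = 6491 N·m; T_B = 14410 N·m.
τ in each portion: τ_AC = 7.49×10^6 Pa, τ_CB = 1.66×10^7 Pa; maximum is in CB.
τ_max = T_CB·r/J = 14410·0.0820/7.10×10^-5 = 1.664×10^7 Pa.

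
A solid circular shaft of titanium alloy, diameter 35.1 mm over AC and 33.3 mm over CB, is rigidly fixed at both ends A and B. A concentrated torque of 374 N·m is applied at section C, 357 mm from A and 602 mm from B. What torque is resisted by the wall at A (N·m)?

Compatibility: T_A·a/J_AC = T_B·b/J_CB with T_A + T_B = T₀.
J_AC = 1.49×10^-7 m⁴, J_CB = 1.21×10^-7 m⁴, so T_A = T₀·(J_AC/a)/((J_AC/a)+(J_CB/b)) = 252.6 N·m, T_B = 121.4 N·m.

253 N·m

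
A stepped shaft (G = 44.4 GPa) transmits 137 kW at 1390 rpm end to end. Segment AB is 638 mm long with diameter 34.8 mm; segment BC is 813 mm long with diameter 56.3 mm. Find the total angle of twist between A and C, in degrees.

6.38°

ω = 2π·1390/60 = 145.6 rad/s, so T = P/ω = 137×10³ / 145.6 = 941.2 N·m.
J_AB = π(0.0348)⁴/32 = 1.44×10^-7 m⁴; J_BC = π(0.0563)⁴/32 = 9.86×10^-7 m⁴.
θ = (T/G)·Σ L_i/J_i = (941.2/44.4×10⁹)·(0.638/1.44×10^-7 + 0.813/9.86×10^-7) = 0.1114 rad.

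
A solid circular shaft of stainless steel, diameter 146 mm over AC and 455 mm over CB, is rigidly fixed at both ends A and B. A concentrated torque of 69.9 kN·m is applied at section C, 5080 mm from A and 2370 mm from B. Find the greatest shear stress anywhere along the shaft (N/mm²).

Compatibility: T_A·a/J_AC = T_B·b/J_CB with T_A + T_B = T₀.
J_AC = 4.46×10^-5 m⁴, J_CB = 4.21×10^-3 m⁴, so T_A = T₀·(J_AC/a)/((J_AC/a)+(J_CB/b)) = 344.0 N·m, T_B = 69560 N·m.
τ in each portion: τ_AC = 5.63×10^5 Pa, τ_CB = 3.76×10^6 Pa; maximum is in CB.
τ_max = T_CB·r/J = 69560·0.228/4.21×10^-3 = 3.761×10^6 Pa.

3.76 N/mm²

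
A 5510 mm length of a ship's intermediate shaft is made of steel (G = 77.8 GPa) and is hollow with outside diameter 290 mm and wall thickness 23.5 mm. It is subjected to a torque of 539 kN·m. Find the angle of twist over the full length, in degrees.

6.21°

J = π(d_o⁴ − d_i⁴)/32 = π(0.290⁴ − 0.243⁴)/32 = 3.521×10^-4 m⁴.
θ = T·L/(G·J) = 539000 × 5.51 / (77.8×10⁹ × 3.521×10^-4) = 0.1084 rad.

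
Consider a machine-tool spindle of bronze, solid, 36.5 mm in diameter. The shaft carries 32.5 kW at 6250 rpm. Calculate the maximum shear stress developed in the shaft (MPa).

ω = 2π·6250/60 = 654.5 rad/s, so T = P/ω = 32.5×10³ / 654.5 = 49.66 N·m.
J = πd⁴/32 = π(0.0365)⁴/32 = 1.742×10^-7 m⁴.
τ_max = T·r/J = 49.66 × 0.0182 / 1.742×10^-7 = 5.201×10^6 Pa.

5.20 MPa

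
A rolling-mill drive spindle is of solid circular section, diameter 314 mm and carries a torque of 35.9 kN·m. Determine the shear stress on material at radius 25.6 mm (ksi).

0.140 ksi

J = πd⁴/32 = π(0.314)⁴/32 = 9.544×10^-4 m⁴.
Shear stress varies linearly with radius: τ = T·r/J = 35900 × 0.0256 / 9.544×10^-4 = 9.630×10^5 Pa.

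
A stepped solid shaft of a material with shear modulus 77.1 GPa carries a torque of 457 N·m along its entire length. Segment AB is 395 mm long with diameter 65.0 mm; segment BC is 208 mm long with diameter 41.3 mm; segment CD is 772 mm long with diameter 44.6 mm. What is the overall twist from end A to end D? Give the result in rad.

J_AB = π(0.0650)⁴/32 = 1.75×10^-6 m⁴; J_BC = π(0.0413)⁴/32 = 2.86×10^-7 m⁴; J_CD = π(0.0446)⁴/32 = 3.88×10^-7 m⁴.
θ = (T/G)·Σ L_i/J_i = (457.0/77.1×10⁹)·(0.395/1.75×10^-6 + 0.208/2.86×10^-7 + 0.772/3.88×10^-7) = 0.01743 rad.

0.0174 rad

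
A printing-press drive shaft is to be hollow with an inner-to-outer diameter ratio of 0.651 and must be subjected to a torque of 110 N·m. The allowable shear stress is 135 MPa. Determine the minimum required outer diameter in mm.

For a hollow shaft with d_i/d_o = 0.651: τ_max = 16T/(π d_o³ (1−k⁴)), so d_o = [16T/(π τ_allow (1−k⁴))]^(1/3) = [16·110.0/(π·1.35×10^8·0.8204)]^(1/3) = 0.01717 m.

17.2 mm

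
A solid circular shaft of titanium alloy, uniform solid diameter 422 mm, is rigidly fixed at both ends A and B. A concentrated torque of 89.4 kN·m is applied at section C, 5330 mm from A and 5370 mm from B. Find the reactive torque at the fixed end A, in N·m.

44900 N·m

With uniform GJ and both ends fixed, compatibility θ_AC = θ_CB gives T_A·a = T_B·b, together with T_A + T_B = T₀.
T_A = T₀·b/(a+b) = 89400·5370/10700 = 44870 N·m; T_B = 44530 N·m.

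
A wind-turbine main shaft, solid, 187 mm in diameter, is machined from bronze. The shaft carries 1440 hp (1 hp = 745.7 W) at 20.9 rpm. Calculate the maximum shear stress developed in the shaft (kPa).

382000 kPa

ω = 2π·20.9/60 = 2.189 rad/s, so T = P/ω = 1440×745.7 / 2.189 = 490600 N·m.
J = πd⁴/32 = π(0.187)⁴/32 = 1.201×10^-4 m⁴.
τ_max = T·r/J = 490600 × 0.0935 / 1.201×10^-4 = 3.821×10^8 Pa.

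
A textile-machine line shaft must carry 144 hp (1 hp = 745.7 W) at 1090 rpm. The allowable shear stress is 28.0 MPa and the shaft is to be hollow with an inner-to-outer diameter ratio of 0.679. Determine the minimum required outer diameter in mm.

60.1 mm

ω = 2π·1090/60 = 114.1 rad/s, so T = P/ω = 144×745.7 / 114.1 = 940.7 N·m.
For a hollow shaft with d_i/d_o = 0.679: τ_max = 16T/(π d_o³ (1−k⁴)), so d_o = [16T/(π τ_allow (1−k⁴))]^(1/3) = [16·940.7/(π·2.80×10^7·0.7874)]^(1/3) = 0.06012 m.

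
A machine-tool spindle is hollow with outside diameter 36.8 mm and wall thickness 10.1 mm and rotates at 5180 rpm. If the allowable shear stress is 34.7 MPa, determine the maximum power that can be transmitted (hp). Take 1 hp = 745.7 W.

J = π(d_o⁴ − d_i⁴)/32 = π(0.0368⁴ − 0.0166⁴)/32 = 1.726×10^-7 m⁴.
T_max = τ_allow·J/r = 3.47×10^7 × 1.726×10^-7 / 0.0184 = 325.5 N·m.
ω = 2π·5180/60 = 542.4 rad/s, so P_max = T_max·ω = 1.766×10^5 W.

237 hp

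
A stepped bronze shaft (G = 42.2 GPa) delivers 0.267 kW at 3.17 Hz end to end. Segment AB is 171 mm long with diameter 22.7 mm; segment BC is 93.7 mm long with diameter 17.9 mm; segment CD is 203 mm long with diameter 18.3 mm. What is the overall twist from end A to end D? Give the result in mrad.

ω = 2π·3.17 = 19.92 rad/s, so T = P/ω = 0.267×10³ / 19.92 = 13.41 N·m.
J_AB = π(0.0227)⁴/32 = 2.61×10^-8 m⁴; J_BC = π(0.0179)⁴/32 = 1.01×10^-8 m⁴; J_CD = π(0.0183)⁴/32 = 1.10×10^-8 m⁴.
θ = (T/G)·Σ L_i/J_i = (13.41/42.2×10⁹)·(0.171/2.61×10^-8 + 0.0937/1.01×10^-8 + 0.203/1.10×10^-8) = 0.01089 rad.

10.9 mrad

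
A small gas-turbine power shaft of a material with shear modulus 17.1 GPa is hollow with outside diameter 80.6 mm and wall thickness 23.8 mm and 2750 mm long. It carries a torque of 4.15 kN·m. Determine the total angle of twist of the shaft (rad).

J = π(d_o⁴ − d_i⁴)/32 = π(0.0806⁴ − 0.0330⁴)/32 = 4.027×10^-6 m⁴.
θ = T·L/(G·J) = 4150 × 2.75 / (17.1×10⁹ × 4.027×10^-6) = 0.1657 rad.

0.166 rad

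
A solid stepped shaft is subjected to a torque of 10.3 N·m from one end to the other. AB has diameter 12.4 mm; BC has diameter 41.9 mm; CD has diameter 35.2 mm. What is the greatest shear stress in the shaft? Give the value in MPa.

27.5 MPa

Under the same torque, τ_max = 16T/(πd³) is largest where d is smallest — segment AB (d = 12.4 mm).
τ_max = 16·10.30/(π·(0.0124)³) = 2.751×10^7 Pa.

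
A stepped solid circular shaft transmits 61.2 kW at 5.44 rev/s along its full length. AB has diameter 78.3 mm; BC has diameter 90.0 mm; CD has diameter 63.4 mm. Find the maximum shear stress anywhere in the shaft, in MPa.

ω = 2π·5.44 = 34.18 rad/s, so T = P/ω = 61.2×10³ / 34.18 = 1790 N·m.
Under the same torque, τ_max = 16T/(πd³) is largest where d is smallest — segment CD (d = 63.4 mm).
τ_max = 16·1790/(π·(0.0634)³) = 3.578×10^7 Pa.

35.8 MPa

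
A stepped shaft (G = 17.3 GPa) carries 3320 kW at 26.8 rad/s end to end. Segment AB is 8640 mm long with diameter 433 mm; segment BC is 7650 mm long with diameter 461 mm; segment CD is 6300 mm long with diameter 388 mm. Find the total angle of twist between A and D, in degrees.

2.90°

ω = 26.8 rad/s, so T = P/ω = 3320×10³ / 26.80 = 123900 N·m.
J_AB = π(0.433)⁴/32 = 3.45×10^-3 m⁴; J_BC = π(0.461)⁴/32 = 4.43×10^-3 m⁴; J_CD = π(0.388)⁴/32 = 2.22×10^-3 m⁴.
θ = (T/G)·Σ L_i/J_i = (123900/17.3×10⁹)·(8.64/3.45×10^-3 + 7.65/4.43×10^-3 + 6.30/2.22×10^-3) = 0.05056 rad.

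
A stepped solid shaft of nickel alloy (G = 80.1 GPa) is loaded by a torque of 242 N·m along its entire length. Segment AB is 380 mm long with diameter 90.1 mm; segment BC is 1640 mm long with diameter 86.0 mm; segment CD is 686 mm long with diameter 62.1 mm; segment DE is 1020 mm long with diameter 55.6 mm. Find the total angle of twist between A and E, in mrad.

5.80 mrad

J_AB = π(0.0901)⁴/32 = 6.47×10^-6 m⁴; J_BC = π(0.0860)⁴/32 = 5.37×10^-6 m⁴; J_CD = π(0.0621)⁴/32 = 1.46×10^-6 m⁴; J_DE = π(0.0556)⁴/32 = 9.38×10^-7 m⁴.
θ = (T/G)·Σ L_i/J_i = (242.0/80.1×10⁹)·(0.380/6.47×10^-6 + 1.64/5.37×10^-6 + 0.686/1.46×10^-6 + 1.02/9.38×10^-7) = 5.804×10^-3 rad.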